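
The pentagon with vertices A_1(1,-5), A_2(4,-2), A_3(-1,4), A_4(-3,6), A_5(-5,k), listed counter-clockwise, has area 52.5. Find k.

Write out the shoelace sum; only the two edges meeting at A_5 involve k:
2·Area = [((-3)·k − (-5)·6) + ((-5)·(-5) − 1·k)] + 38
       = -4·k + 93 = 105
⇒ k = -3.

-3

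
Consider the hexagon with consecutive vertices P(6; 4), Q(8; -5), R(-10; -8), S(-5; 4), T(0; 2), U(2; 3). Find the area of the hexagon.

Apply Gauss's area formula: 2A = Σ (x_i·y_{i+1} − x_{i+1}·y_i), indices taken mod 6.
Σ = (-62) + (-114) + (-80) + (-10) + (-4) + (-10) = -280
Area = |Σ|/2 = 140.

140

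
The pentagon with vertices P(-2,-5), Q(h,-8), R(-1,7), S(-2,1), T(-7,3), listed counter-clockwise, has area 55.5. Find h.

4

Write out the shoelace sum; only the two edges meeting at Q involve h:
2·Area = [((-2)·(-8) − h·(-5)) + (h·7 − (-1)·(-8))] + 55
       = 12·h + 63 = 111
⇒ h = 4.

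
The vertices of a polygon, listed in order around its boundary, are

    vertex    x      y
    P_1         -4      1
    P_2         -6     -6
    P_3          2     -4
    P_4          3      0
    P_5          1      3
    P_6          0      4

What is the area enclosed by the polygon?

53.5

Σ = (30) + (36) + (12) + (9) + (4) + (16) = 107
Area = |Σ|/2 = 53.5.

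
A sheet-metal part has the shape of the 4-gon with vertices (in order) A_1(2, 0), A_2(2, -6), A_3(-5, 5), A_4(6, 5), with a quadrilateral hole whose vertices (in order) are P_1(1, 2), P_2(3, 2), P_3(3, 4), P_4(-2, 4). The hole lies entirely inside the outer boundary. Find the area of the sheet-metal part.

Outer boundary:
Apply Gauss's area formula: 2A = Σ (x_i·y_{i+1} − x_{i+1}·y_i), indices taken mod 4.
Σ = (-12) + (-20) + (-55) + (-10) = -97
Area = |Σ|/2 = 48.5.
Hole:
Apply the shoelace (surveyor's) formula: 2A = Σ (x_i·y_{i+1} − x_{i+1}·y_i), indices taken mod 4.
P_1→P_2: (1)(2) − (3)(2) = -4
P_2→P_3: (3)(4) − (3)(2) = 6
P_3→P_4: (3)(4) − (-2)(4) = 20
P_4→P_1: (-2)(2) − (1)(4) = -8
Σ = 14
Area = |Σ|/2 = 7.
Net area = 48.5 − 7 = 41.5.

41.5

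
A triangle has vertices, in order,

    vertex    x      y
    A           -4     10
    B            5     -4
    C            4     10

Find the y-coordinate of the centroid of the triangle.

16/3

Apply Gauss's area formula. First the cross-terms c_i = x_i·y_{i+1} − x_{i+1}·y_i:
  -34, 66, 80  ⇒  2A = 112, A = 56.
Then Σ (y_i + y_{i+1})·c_i = 1792, so ȳ = 1792 / (6·56) = 16/3.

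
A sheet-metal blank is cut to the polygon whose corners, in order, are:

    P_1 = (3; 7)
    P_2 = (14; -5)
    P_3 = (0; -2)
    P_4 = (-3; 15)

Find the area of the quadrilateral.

Apply Gauss's area formula: 2A = Σ (x_i·y_{i+1} − x_{i+1}·y_i), indices taken mod 4.
Σ = (-113) + (-28) + (-6) + (-66) = -213
Area = |Σ|/2 = 106.5.

106.5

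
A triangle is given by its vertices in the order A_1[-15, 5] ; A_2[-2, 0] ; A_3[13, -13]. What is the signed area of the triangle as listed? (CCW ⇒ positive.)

Σ = (10) + (26) + (-130) = -94
Signed area = Σ/2 = -47 (negative ⇒ clockwise traversal).

-47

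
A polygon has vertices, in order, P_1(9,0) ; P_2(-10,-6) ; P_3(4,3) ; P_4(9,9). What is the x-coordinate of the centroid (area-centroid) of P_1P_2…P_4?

Apply the surveyor's formula. First the cross-terms c_i = x_i·y_{i+1} − x_{i+1}·y_i:
  -54, -6, 9, -81  ⇒  2A = -132, A = -66.
Then Σ (x_i + x_{i+1})·c_i = -1251, so x̄ = -1251 / (6·(-66)) = 139/44.

139/44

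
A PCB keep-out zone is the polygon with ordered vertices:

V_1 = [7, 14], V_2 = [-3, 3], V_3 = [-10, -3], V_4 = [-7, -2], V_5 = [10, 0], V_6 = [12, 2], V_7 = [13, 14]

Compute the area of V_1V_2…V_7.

183.5

Apply Gauss's area formula: 2A = Σ (x_i·y_{i+1} − x_{i+1}·y_i), indices taken mod 7.
Σ = (63) + (39) + (-1) + (20) + (20) + (142) + (84) = 367
Area = |Σ|/2 = 183.5.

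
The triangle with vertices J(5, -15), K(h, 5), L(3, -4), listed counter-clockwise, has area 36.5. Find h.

The doubled signed area Σ (x_i y_{i+1} − x_{i+1} y_i) is linear in h.
With h=0 it equals -15; the coefficient of h is 11 (from the two edges through K).
So 11·h + -15 = 2·36.5 = 73 ⇒ h = 8.

8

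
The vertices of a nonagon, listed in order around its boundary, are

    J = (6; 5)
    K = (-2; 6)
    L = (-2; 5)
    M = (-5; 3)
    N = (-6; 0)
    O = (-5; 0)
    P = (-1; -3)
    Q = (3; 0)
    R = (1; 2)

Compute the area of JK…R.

Σ = (46) + (2) + (19) + (18) + (0) + (15) + (9) + (6) + (-7) = 108
Area = |Σ|/2 = 54.

54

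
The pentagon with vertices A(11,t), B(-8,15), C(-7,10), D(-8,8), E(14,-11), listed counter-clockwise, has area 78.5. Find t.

-7

Write out the shoelace sum; only the two edges meeting at A involve t:
2·Area = [(14·t − 11·(-11)) + (11·15 − (-8)·t)] + 25
       = 22·t + 311 = 157
⇒ t = -7.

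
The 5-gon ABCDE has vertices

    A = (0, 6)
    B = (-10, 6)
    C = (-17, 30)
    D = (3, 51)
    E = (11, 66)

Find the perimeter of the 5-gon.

|AB| = √((-10)² + (0)²) = √100 = 10
|BC| = √((-7)² + (24)²) = √625 = 25
|CD| = √((20)² + (21)²) = √841 = 29
|DE| = √((8)² + (15)²) = √289 = 17
|EA| = √((-11)² + (-60)²) = √3721 = 61
Perimeter = 10 + 25 + 29 + 17 + 61 = 142.

142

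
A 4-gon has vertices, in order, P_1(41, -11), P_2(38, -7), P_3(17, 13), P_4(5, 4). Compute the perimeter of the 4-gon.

88

|P_1P_2| = √((-3)² + (4)²) = √25 = 5
|P_2P_3| = √((-21)² + (20)²) = √841 = 29
|P_3P_4| = √((-12)² + (-9)²) = √225 = 15
|P_4P_1| = √((36)² + (-15)²) = √1521 = 39
Perimeter = 5 + 29 + 15 + 39 = 88.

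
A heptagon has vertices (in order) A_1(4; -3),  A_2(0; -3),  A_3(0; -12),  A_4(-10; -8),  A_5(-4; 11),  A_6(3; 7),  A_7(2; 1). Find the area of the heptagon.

Apply Gauss's area formula: 2A = Σ (x_i·y_{i+1} − x_{i+1}·y_i), indices taken mod 7.
A_1→A_2: (4)(-3) − (0)(-3) = -12
A_2→A_3: (0)(-12) − (0)(-3) = 0
A_3→A_4: (0)(-8) − (-10)(-12) = -120
A_4→A_5: (-10)(11) − (-4)(-8) = -142
A_5→A_6: (-4)(7) − (3)(11) = -61
A_6→A_7: (3)(1) − (2)(7) = -11
A_7→A_1: (2)(-3) − (4)(1) = -10
Σ = -356
Area = |Σ|/2 = 178.

178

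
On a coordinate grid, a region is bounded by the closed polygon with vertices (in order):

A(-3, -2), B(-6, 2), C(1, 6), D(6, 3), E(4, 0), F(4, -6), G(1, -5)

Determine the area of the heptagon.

Apply the shoelace formula: 2A = Σ (x_i·y_{i+1} − x_{i+1}·y_i), indices taken mod 7.
Σ = (-18) + (-38) + (-33) + (-12) + (-24) + (-14) + (-17) = -156
Area = |Σ|/2 = 78.

78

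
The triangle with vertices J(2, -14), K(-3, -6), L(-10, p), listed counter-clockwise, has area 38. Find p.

-10

The doubled signed area Σ (x_i y_{i+1} − x_{i+1} y_i) is linear in p.
With p=0 it equals 26; the coefficient of p is -5 (from the two edges through L).
So -5·p + 26 = 2·38 = 76 ⇒ p = -10.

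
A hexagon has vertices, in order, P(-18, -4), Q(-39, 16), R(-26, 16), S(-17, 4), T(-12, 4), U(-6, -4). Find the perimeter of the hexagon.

|PQ| = √((-21)² + (20)²) = √841 = 29
|QR| = √((13)² + (0)²) = √169 = 13
|RS| = √((9)² + (-12)²) = √225 = 15
|ST| = √((5)² + (0)²) = √25 = 5
|TU| = √((6)² + (-8)²) = √100 = 10
|UP| = √((-12)² + (0)²) = √144 = 12
Perimeter = 29 + 13 + 15 + 5 + 10 + 12 = 84.

84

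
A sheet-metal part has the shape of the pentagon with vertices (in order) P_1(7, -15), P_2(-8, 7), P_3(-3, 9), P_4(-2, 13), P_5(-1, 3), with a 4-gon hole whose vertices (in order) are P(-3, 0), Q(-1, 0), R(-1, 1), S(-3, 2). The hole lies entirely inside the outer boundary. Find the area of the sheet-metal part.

Outer boundary:
P_1→P_2: (7)(7) − (-8)(-15) = -71
P_2→P_3: (-8)(9) − (-3)(7) = -51
P_3→P_4: (-3)(13) − (-2)(9) = -21
P_4→P_5: (-2)(3) − (-1)(13) = 7
P_5→P_1: (-1)(-15) − (7)(3) = -6
Σ = -142
Area = |Σ|/2 = 71.
Hole:
Apply the shoelace formula: 2A = Σ (x_i·y_{i+1} − x_{i+1}·y_i), indices taken mod 4.
Σ = (0) + (-1) + (1) + (6) = 6
Area = |Σ|/2 = 3.
Net area = 71 − 3 = 68.

68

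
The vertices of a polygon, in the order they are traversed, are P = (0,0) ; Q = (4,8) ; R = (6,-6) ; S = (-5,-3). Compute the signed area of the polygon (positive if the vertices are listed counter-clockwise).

Cross-terms: 0, -72, -48, 0  ⇒  Σ = -120
Signed area = Σ/2 = -60 (negative ⇒ clockwise traversal).

-60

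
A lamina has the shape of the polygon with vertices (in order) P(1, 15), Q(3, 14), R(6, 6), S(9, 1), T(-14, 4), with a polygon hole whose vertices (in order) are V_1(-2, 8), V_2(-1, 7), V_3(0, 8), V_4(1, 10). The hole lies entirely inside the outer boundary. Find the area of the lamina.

151.5

Outer boundary:
Σ = (-31) + (-66) + (-48) + (50) + (-214) = -309
Area = |Σ|/2 = 154.5.
Hole:
Σ = (-6) + (-8) + (-8) + (28) = 6
Area = |Σ|/2 = 3.
Net area = 154.5 − 3 = 151.5.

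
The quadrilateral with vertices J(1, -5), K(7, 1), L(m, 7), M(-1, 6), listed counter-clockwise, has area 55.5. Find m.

4

Write out the shoelace sum; only the two edges meeting at L involve m:
2·Area = [(7·7 − m·1) + (m·6 − (-1)·7)] + 35
       = 5·m + 91 = 111
⇒ m = 4.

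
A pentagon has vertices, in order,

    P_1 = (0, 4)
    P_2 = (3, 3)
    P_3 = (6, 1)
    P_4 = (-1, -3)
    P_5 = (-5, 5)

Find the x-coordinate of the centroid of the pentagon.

Apply Gauss's area formula. First the cross-terms c_i = x_i·y_{i+1} − x_{i+1}·y_i:
  -12, -15, -17, -20, -20  ⇒  2A = -84, A = -42.
Then Σ (x_i + x_{i+1})·c_i = -36, so x̄ = -36 / (6·(-42)) = 1/7.

1/7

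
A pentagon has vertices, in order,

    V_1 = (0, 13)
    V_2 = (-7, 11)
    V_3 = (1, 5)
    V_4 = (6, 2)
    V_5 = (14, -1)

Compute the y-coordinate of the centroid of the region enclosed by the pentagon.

378/55

Apply Gauss's area formula. First the cross-terms c_i = x_i·y_{i+1} − x_{i+1}·y_i:
  91, -46, -28, -34, 182  ⇒  2A = 165, A = 82.5.
Then Σ (y_i + y_{i+1})·c_i = 3402, so ȳ = 3402 / (6·82.5) = 378/55.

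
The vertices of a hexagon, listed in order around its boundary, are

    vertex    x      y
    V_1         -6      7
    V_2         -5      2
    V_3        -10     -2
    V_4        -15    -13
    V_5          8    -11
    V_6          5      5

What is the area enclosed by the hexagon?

291

Σ = (23) + (30) + (100) + (269) + (95) + (65) = 582
Area = |Σ|/2 = 291.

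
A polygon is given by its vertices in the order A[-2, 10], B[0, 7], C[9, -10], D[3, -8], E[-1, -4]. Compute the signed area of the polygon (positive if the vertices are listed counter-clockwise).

Σ = (-14) + (-63) + (-42) + (-20) + (-18) = -157
Signed area = Σ/2 = -78.5 (negative ⇒ clockwise traversal).

-78.5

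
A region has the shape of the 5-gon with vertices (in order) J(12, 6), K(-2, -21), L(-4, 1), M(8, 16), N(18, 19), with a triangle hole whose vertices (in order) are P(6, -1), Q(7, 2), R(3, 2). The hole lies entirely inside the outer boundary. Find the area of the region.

Outer boundary:
Σ = (-240) + (-86) + (-72) + (-136) + (-120) = -654
Area = |Σ|/2 = 327.
Hole:
Apply the shoelace (surveyor's) formula: 2A = Σ (x_i·y_{i+1} − x_{i+1}·y_i), indices taken mod 3.
P→Q: (6)(2) − (7)(-1) = 19
Q→R: (7)(2) − (3)(2) = 8
R→P: (3)(-1) − (6)(2) = -15
Σ = 12
Area = |Σ|/2 = 6.
Net area = 327 − 6 = 321.

321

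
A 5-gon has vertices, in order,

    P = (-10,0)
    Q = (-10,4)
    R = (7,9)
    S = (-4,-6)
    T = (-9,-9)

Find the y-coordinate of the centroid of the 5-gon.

Apply the shoelace formula. First the cross-terms c_i = x_i·y_{i+1} − x_{i+1}·y_i:
  -40, -118, -6, -18, -90  ⇒  2A = -272, A = -136.
Then Σ (y_i + y_{i+1})·c_i = -632, so ȳ = -632 / (6·(-136)) = 79/102.

79/102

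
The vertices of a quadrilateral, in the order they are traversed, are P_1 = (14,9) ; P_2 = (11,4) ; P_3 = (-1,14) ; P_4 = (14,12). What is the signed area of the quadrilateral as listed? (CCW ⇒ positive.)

-67.5

Apply Gauss's area formula: 2A = Σ (x_i·y_{i+1} − x_{i+1}·y_i), indices taken mod 4.
Σ = (-43) + (158) + (-208) + (-42) = -135
Signed area = Σ/2 = -67.5 (negative ⇒ clockwise traversal).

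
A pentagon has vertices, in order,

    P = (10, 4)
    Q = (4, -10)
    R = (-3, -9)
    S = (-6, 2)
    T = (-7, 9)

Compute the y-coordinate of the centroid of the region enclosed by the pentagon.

Apply Gauss's area formula. First the cross-terms c_i = x_i·y_{i+1} − x_{i+1}·y_i:
  -116, -66, -60, -40, -118  ⇒  2A = -400, A = -200.
Then Σ (y_i + y_{i+1})·c_i = 396, so ȳ = 396 / (6·(-200)) = -0.33.

-0.33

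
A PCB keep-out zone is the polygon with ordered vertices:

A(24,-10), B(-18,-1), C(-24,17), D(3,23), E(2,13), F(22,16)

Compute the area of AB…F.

1001

Apply the shoelace (surveyor's) formula: 2A = Σ (x_i·y_{i+1} − x_{i+1}·y_i), indices taken mod 6.
A→B: (24)(-1) − (-18)(-10) = -204
B→C: (-18)(17) − (-24)(-1) = -330
C→D: (-24)(23) − (3)(17) = -603
D→E: (3)(13) − (2)(23) = -7
E→F: (2)(16) − (22)(13) = -254
F→A: (22)(-10) − (24)(16) = -604
Σ = -2002
Area = |Σ|/2 = 1001.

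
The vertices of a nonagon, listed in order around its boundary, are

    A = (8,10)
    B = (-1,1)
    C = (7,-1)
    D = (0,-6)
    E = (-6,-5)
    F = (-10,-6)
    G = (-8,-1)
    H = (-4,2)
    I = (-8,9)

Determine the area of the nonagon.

Cross-terms: 18, -6, -42, -36, -14, -38, -20, -20, -152  ⇒  Σ = -310
Area = |Σ|/2 = 155.

155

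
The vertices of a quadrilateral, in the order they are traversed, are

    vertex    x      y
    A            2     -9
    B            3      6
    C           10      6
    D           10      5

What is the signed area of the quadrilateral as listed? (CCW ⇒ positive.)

-56.5

Cross-terms: 39, -42, -10, -100  ⇒  Σ = -113
Signed area = Σ/2 = -56.5 (negative ⇒ clockwise traversal).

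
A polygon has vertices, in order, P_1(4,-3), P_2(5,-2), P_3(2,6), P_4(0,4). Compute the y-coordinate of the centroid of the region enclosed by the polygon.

5/3

Apply the shoelace (surveyor's) formula. First the cross-terms c_i = x_i·y_{i+1} − x_{i+1}·y_i:
  7, 34, 8, -16  ⇒  2A = 33, A = 16.5.
Then Σ (y_i + y_{i+1})·c_i = 165, so ȳ = 165 / (6·16.5) = 5/3.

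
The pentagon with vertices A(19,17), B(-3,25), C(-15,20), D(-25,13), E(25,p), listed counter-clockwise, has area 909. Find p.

Write out the shoelace sum; only the two edges meeting at E involve p:
2·Area = [((-25)·p − 25·13) + (25·17 − 19·p)] + 1146
       = -44·p + 1246 = 1818
⇒ p = -13.

-13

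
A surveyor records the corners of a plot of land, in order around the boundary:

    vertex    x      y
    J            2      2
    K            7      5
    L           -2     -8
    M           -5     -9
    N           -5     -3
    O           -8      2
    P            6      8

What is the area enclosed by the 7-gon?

J→K: (2)(5) − (7)(2) = -4
K→L: (7)(-8) − (-2)(5) = -46
L→M: (-2)(-9) − (-5)(-8) = -22
M→N: (-5)(-3) − (-5)(-9) = -30
N→O: (-5)(2) − (-8)(-3) = -34
O→P: (-8)(8) − (6)(2) = -76
P→J: (6)(2) − (2)(8) = -4
Σ = -216
Area = |Σ|/2 = 108.

108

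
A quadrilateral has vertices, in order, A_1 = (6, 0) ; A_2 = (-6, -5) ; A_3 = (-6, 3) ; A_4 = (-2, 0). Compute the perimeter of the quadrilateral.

34

|A_1A_2| = √((-12)² + (-5)²) = √169 = 13
|A_2A_3| = √((0)² + (8)²) = √64 = 8
|A_3A_4| = √((4)² + (-3)²) = √25 = 5
|A_4A_1| = √((8)² + (0)²) = √64 = 8
Perimeter = 13 + 8 + 5 + 8 = 34.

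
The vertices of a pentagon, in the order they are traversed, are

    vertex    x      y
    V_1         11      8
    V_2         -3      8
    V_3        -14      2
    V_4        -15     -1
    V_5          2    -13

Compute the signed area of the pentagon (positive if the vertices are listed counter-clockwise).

Apply Gauss's area formula: 2A = Σ (x_i·y_{i+1} − x_{i+1}·y_i), indices taken mod 5.
Cross-terms: 112, 106, 44, 197, 159  ⇒  Σ = 618
Signed area = Σ/2 = 309 (positive ⇒ counter-clockwise traversal).

309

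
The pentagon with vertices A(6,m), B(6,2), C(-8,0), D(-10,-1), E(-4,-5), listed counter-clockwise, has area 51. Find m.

1

Write out the shoelace sum; only the two edges meeting at A involve m:
2·Area = [((-4)·m − 6·(-5)) + (6·2 − 6·m)] + 70
       = -10·m + 112 = 102
⇒ m = 1.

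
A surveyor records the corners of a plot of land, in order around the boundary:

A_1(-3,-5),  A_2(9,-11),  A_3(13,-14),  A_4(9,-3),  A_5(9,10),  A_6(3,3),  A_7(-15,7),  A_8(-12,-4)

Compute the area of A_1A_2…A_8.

Apply the surveyor's formula: 2A = Σ (x_i·y_{i+1} − x_{i+1}·y_i), indices taken mod 8.
A_1→A_2: (-3)(-11) − (9)(-5) = 78
A_2→A_3: (9)(-14) − (13)(-11) = 17
A_3→A_4: (13)(-3) − (9)(-14) = 87
A_4→A_5: (9)(10) − (9)(-3) = 117
A_5→A_6: (9)(3) − (3)(10) = -3
A_6→A_7: (3)(7) − (-15)(3) = 66
A_7→A_8: (-15)(-4) − (-12)(7) = 144
A_8→A_1: (-12)(-5) − (-3)(-4) = 48
Σ = 554
Area = |Σ|/2 = 277.

277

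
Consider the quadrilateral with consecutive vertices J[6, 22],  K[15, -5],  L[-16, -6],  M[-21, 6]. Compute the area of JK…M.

Apply the shoelace formula: 2A = Σ (x_i·y_{i+1} − x_{i+1}·y_i), indices taken mod 4.
Σ = (-360) + (-170) + (-222) + (-498) = -1250
Area = |Σ|/2 = 625.

625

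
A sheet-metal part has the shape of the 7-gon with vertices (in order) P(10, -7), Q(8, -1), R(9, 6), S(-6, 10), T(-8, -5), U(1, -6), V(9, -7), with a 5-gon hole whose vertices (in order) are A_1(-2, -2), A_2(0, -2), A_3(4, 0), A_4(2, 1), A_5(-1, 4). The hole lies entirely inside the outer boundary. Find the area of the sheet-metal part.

Outer boundary:
Σ = (46) + (57) + (126) + (110) + (53) + (47) + (7) = 446
Area = |Σ|/2 = 223.
Hole:
A_1→A_2: (-2)(-2) − (0)(-2) = 4
A_2→A_3: (0)(0) − (4)(-2) = 8
A_3→A_4: (4)(1) − (2)(0) = 4
A_4→A_5: (2)(4) − (-1)(1) = 9
A_5→A_1: (-1)(-2) − (-2)(4) = 10
Σ = 35
Area = |Σ|/2 = 17.5.
Net area = 223 − 17.5 = 205.5.

205.5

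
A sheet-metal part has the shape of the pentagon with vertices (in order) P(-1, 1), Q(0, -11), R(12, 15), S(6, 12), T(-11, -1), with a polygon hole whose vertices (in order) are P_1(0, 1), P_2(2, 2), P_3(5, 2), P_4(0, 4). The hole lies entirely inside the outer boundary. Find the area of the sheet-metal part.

149.5

Outer boundary:
Apply the shoelace formula: 2A = Σ (x_i·y_{i+1} − x_{i+1}·y_i), indices taken mod 5.
P→Q: (-1)(-11) − (0)(1) = 11
Q→R: (0)(15) − (12)(-11) = 132
R→S: (12)(12) − (6)(15) = 54
S→T: (6)(-1) − (-11)(12) = 126
T→P: (-11)(1) − (-1)(-1) = -12
Σ = 311
Area = |Σ|/2 = 155.5.
Hole:
Apply the surveyor's formula: 2A = Σ (x_i·y_{i+1} − x_{i+1}·y_i), indices taken mod 4.
Σ = (-2) + (-6) + (20) + (0) = 12
Area = |Σ|/2 = 6.
Net area = 155.5 − 6 = 149.5.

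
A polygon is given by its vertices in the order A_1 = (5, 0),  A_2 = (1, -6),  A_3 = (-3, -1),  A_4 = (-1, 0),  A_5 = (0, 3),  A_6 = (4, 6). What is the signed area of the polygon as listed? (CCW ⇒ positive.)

Σ = (-30) + (-19) + (-1) + (-3) + (-12) + (-30) = -95
Signed area = Σ/2 = -47.5 (negative ⇒ clockwise traversal).

-47.5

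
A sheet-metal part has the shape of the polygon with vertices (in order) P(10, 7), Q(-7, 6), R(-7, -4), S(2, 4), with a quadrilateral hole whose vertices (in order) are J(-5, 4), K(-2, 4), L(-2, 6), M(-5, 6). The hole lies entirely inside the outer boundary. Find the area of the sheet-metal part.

Outer boundary:
Apply the surveyor's formula: 2A = Σ (x_i·y_{i+1} − x_{i+1}·y_i), indices taken mod 4.
P→Q: (10)(6) − (-7)(7) = 109
Q→R: (-7)(-4) − (-7)(6) = 70
R→S: (-7)(4) − (2)(-4) = -20
S→P: (2)(7) − (10)(4) = -26
Σ = 133
Area = |Σ|/2 = 66.5.
Hole:
Apply Gauss's area formula: 2A = Σ (x_i·y_{i+1} − x_{i+1}·y_i), indices taken mod 4.
Σ = (-12) + (-4) + (18) + (10) = 12
Area = |Σ|/2 = 6.
Net area = 66.5 − 6 = 60.5.

60.5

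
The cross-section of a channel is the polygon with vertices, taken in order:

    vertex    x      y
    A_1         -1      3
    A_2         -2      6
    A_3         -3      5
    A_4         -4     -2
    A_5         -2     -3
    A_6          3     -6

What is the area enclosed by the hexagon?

33

Apply the shoelace (surveyor's) formula: 2A = Σ (x_i·y_{i+1} − x_{i+1}·y_i), indices taken mod 6.
A_1→A_2: (-1)(6) − (-2)(3) = 0
A_2→A_3: (-2)(5) − (-3)(6) = 8
A_3→A_4: (-3)(-2) − (-4)(5) = 26
A_4→A_5: (-4)(-3) − (-2)(-2) = 8
A_5→A_6: (-2)(-6) − (3)(-3) = 21
A_6→A_1: (3)(3) − (-1)(-6) = 3
Σ = 66
Area = |Σ|/2 = 33.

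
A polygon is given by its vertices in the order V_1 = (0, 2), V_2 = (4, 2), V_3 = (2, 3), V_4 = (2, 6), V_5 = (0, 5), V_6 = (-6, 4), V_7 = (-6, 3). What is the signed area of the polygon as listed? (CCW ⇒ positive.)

V_1→V_2: (0)(2) − (4)(2) = -8
V_2→V_3: (4)(3) − (2)(2) = 8
V_3→V_4: (2)(6) − (2)(3) = 6
V_4→V_5: (2)(5) − (0)(6) = 10
V_5→V_6: (0)(4) − (-6)(5) = 30
V_6→V_7: (-6)(3) − (-6)(4) = 6
V_7→V_1: (-6)(2) − (0)(3) = -12
Σ = 40
Signed area = Σ/2 = 20 (positive ⇒ counter-clockwise traversal).

20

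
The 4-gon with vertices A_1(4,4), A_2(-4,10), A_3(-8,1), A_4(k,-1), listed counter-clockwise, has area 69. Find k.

-2

The doubled signed area Σ (x_i y_{i+1} − x_{i+1} y_i) is linear in k.
With k=0 it equals 144; the coefficient of k is 3 (from the two edges through A_4).
So 3·k + 144 = 2·69 = 138 ⇒ k = -2.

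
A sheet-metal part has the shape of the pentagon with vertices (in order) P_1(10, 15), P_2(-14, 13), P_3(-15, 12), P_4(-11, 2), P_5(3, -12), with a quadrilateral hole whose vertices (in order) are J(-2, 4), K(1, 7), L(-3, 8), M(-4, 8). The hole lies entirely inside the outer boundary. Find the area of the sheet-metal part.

Outer boundary:
Apply the shoelace (surveyor's) formula: 2A = Σ (x_i·y_{i+1} − x_{i+1}·y_i), indices taken mod 5.
Σ = (340) + (27) + (102) + (126) + (165) = 760
Area = |Σ|/2 = 380.
Hole:
Apply Gauss's area formula: 2A = Σ (x_i·y_{i+1} − x_{i+1}·y_i), indices taken mod 4.
Σ = (-18) + (29) + (8) + (0) = 19
Area = |Σ|/2 = 9.5.
Net area = 380 − 9.5 = 370.5.

370.5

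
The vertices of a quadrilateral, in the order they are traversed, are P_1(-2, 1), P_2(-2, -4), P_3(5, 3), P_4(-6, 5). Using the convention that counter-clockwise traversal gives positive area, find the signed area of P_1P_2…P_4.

35.5

Apply the shoelace formula: 2A = Σ (x_i·y_{i+1} − x_{i+1}·y_i), indices taken mod 4.
P_1→P_2: (-2)(-4) − (-2)(1) = 10
P_2→P_3: (-2)(3) − (5)(-4) = 14
P_3→P_4: (5)(5) − (-6)(3) = 43
P_4→P_1: (-6)(1) − (-2)(5) = 4
Σ = 71
Signed area = Σ/2 = 35.5 (positive ⇒ counter-clockwise traversal).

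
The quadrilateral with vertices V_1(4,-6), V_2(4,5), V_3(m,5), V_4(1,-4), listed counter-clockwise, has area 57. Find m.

The doubled signed area Σ (x_i y_{i+1} − x_{i+1} y_i) is linear in m.
With m=0 it equals 69; the coefficient of m is -9 (from the two edges through V_3).
So -9·m + 69 = 2·57 = 114 ⇒ m = -5.

-5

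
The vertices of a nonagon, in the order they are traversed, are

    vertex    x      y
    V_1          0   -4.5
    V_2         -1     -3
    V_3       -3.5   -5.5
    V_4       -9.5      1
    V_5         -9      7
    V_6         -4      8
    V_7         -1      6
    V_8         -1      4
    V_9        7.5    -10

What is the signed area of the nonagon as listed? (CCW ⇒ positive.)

-117.25

Cross-terms: -4.5, -5, -55.75, -57.5, -44, -16, 2, -20, -33.75  ⇒  Σ = -234.5
Signed area = Σ/2 = -117.25 (negative ⇒ clockwise traversal).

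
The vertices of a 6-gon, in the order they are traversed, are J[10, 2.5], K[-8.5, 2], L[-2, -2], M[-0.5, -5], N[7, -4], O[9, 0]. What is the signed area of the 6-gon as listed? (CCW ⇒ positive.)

83.375

Apply Gauss's area formula: 2A = Σ (x_i·y_{i+1} − x_{i+1}·y_i), indices taken mod 6.
Σ = (41.25) + (21) + (9) + (37) + (36) + (22.5) = 166.75
Signed area = Σ/2 = 83.375 (positive ⇒ counter-clockwise traversal).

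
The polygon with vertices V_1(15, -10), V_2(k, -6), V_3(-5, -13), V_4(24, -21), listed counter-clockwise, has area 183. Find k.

Write out the shoelace sum; only the two edges meeting at V_2 involve k:
2·Area = [(15·(-6) − k·(-10)) + (k·(-13) − (-5)·(-6))] + 492
       = -3·k + 372 = 366
⇒ k = 2.

2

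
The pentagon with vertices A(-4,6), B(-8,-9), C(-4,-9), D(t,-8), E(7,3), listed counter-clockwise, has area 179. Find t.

Write out the shoelace sum; only the two edges meeting at D involve t:
2·Area = [((-4)·(-8) − t·(-9)) + (t·3 − 7·(-8))] + 174
       = 12·t + 262 = 358
⇒ t = 8.

8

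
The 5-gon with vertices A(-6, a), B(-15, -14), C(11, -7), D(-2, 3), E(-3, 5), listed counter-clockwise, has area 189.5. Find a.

-1

Write out the shoelace sum; only the two edges meeting at A involve a:
2·Area = [((-3)·a − (-6)·5) + ((-6)·(-14) − (-15)·a)] + 277
       = 12·a + 391 = 379
⇒ a = -1.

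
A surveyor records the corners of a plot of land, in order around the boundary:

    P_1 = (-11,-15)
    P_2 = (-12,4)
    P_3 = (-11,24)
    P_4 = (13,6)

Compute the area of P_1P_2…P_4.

487.5

Σ = (-224) + (-244) + (-378) + (-129) = -975
Area = |Σ|/2 = 487.5.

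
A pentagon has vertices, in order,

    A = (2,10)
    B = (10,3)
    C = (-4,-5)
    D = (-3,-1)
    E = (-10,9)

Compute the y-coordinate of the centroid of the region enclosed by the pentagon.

603/149

Apply the surveyor's formula. First the cross-terms c_i = x_i·y_{i+1} − x_{i+1}·y_i:
  -94, -38, -11, -37, -118  ⇒  2A = -298, A = -149.
Then Σ (y_i + y_{i+1})·c_i = -3618, so ȳ = -3618 / (6·(-149)) = 603/149.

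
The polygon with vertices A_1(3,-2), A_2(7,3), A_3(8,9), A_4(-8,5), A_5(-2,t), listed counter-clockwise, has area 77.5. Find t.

Write out the shoelace sum; only the two edges meeting at A_5 involve t:
2·Area = [((-8)·t − (-2)·5) + ((-2)·(-2) − 3·t)] + 174
       = -11·t + 188 = 155
⇒ t = 3.

3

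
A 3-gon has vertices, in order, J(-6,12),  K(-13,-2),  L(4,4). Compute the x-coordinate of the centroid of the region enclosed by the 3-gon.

Apply the surveyor's formula. First the cross-terms c_i = x_i·y_{i+1} − x_{i+1}·y_i:
  168, -44, 72  ⇒  2A = 196, A = 98.
Then Σ (x_i + x_{i+1})·c_i = -2940, so x̄ = -2940 / (6·98) = -5.

-5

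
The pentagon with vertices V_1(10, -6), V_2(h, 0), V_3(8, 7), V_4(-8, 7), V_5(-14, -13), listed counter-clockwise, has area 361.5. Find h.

15

Write out the shoelace sum; only the two edges meeting at V_2 involve h:
2·Area = [(10·0 − h·(-6)) + (h·7 − 8·0)] + 528
       = 13·h + 528 = 723
⇒ h = 15.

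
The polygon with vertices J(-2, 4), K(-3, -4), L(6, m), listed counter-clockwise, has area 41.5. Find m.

Write out the shoelace sum; only the two edges meeting at L involve m:
2·Area = [((-3)·m − 6·(-4)) + (6·4 − (-2)·m)] + 20
       = -1·m + 68 = 83
⇒ m = -15.

-15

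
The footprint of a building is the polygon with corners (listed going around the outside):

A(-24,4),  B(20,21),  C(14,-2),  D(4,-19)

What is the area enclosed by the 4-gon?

Apply the surveyor's formula: 2A = Σ (x_i·y_{i+1} − x_{i+1}·y_i), indices taken mod 4.
A→B: (-24)(21) − (20)(4) = -584
B→C: (20)(-2) − (14)(21) = -334
C→D: (14)(-19) − (4)(-2) = -258
D→A: (4)(4) − (-24)(-19) = -440
Σ = -1616
Area = |Σ|/2 = 808.

808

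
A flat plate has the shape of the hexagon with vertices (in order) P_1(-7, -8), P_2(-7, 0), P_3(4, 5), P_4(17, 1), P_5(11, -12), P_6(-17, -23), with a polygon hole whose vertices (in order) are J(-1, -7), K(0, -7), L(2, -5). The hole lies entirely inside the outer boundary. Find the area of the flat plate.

Outer boundary:
Apply the shoelace (surveyor's) formula: 2A = Σ (x_i·y_{i+1} − x_{i+1}·y_i), indices taken mod 6.
Σ = (-56) + (-35) + (-81) + (-215) + (-457) + (-25) = -869
Area = |Σ|/2 = 434.5.
Hole:
Apply Gauss's area formula: 2A = Σ (x_i·y_{i+1} − x_{i+1}·y_i), indices taken mod 3.
Cross-terms: 7, 14, -19  ⇒  Σ = 2
Area = |Σ|/2 = 1.
Net area = 434.5 − 1 = 433.5.

433.5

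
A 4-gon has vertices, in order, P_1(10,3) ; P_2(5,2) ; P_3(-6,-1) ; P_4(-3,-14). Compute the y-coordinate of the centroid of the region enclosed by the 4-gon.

-82/21

Apply the surveyor's formula. First the cross-terms c_i = x_i·y_{i+1} − x_{i+1}·y_i:
  5, 7, 81, 131  ⇒  2A = 224, A = 112.
Then Σ (y_i + y_{i+1})·c_i = -2624, so ȳ = -2624 / (6·112) = -82/21.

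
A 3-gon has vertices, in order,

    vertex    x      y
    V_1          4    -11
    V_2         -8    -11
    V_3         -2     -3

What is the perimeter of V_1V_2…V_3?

32

|V_1V_2| = √((-12)² + (0)²) = √144 = 12
|V_2V_3| = √((6)² + (8)²) = √100 = 10
|V_3V_1| = √((6)² + (-8)²) = √100 = 10
Perimeter = 12 + 10 + 10 = 32.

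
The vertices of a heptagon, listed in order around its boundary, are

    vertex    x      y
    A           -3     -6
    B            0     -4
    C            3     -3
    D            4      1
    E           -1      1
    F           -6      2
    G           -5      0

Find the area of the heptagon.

44

Apply the shoelace formula: 2A = Σ (x_i·y_{i+1} − x_{i+1}·y_i), indices taken mod 7.
Cross-terms: 12, 12, 15, 5, 4, 10, 30  ⇒  Σ = 88
Area = |Σ|/2 = 44.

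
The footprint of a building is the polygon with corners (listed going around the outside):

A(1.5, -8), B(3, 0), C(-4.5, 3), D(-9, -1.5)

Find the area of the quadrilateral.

Apply Gauss's area formula: 2A = Σ (x_i·y_{i+1} − x_{i+1}·y_i), indices taken mod 4.
Σ = (24) + (9) + (33.75) + (74.25) = 141
Area = |Σ|/2 = 70.5.

70.5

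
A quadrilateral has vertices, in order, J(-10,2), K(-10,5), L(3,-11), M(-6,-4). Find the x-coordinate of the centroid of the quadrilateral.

Apply the shoelace (surveyor's) formula. First the cross-terms c_i = x_i·y_{i+1} − x_{i+1}·y_i:
  -30, 95, -78, -52  ⇒  2A = -65, A = -32.5.
Then Σ (x_i + x_{i+1})·c_i = 1001, so x̄ = 1001 / (6·(-32.5)) = -77/15.

-77/15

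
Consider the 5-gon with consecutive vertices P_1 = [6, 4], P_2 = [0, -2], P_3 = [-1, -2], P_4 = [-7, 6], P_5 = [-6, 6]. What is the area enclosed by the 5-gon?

50

Cross-terms: -12, -2, -20, -6, -60  ⇒  Σ = -100
Area = |Σ|/2 = 50.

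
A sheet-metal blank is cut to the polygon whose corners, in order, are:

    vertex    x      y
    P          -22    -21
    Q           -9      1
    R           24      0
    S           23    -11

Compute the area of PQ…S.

Cross-terms: -211, -24, -264, -725  ⇒  Σ = -1224
Area = |Σ|/2 = 612.

612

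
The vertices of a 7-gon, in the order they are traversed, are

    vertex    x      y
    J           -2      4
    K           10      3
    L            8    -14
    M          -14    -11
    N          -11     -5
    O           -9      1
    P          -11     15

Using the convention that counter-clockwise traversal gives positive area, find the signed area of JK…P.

Apply the shoelace (surveyor's) formula: 2A = Σ (x_i·y_{i+1} − x_{i+1}·y_i), indices taken mod 7.
Σ = (-46) + (-164) + (-284) + (-51) + (-56) + (-124) + (-14) = -739
Signed area = Σ/2 = -369.5 (negative ⇒ clockwise traversal).

-369.5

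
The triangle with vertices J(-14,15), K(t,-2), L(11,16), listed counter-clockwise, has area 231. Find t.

23

The doubled signed area Σ (x_i y_{i+1} − x_{i+1} y_i) is linear in t.
With t=0 it equals 439; the coefficient of t is 1 (from the two edges through K).
So 1·t + 439 = 2·231 = 462 ⇒ t = 23.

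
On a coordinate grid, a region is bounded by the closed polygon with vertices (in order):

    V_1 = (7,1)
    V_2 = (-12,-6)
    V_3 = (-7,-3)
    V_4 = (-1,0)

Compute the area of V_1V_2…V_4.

20

Apply the shoelace (surveyor's) formula: 2A = Σ (x_i·y_{i+1} − x_{i+1}·y_i), indices taken mod 4.
V_1→V_2: (7)(-6) − (-12)(1) = -30
V_2→V_3: (-12)(-3) − (-7)(-6) = -6
V_3→V_4: (-7)(0) − (-1)(-3) = -3
V_4→V_1: (-1)(1) − (7)(0) = -1
Σ = -40
Area = |Σ|/2 = 20.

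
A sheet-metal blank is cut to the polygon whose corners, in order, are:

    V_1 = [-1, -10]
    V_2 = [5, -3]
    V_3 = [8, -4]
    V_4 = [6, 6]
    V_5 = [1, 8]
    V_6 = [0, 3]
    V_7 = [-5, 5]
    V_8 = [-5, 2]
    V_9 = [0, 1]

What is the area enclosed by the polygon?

Apply the surveyor's formula: 2A = Σ (x_i·y_{i+1} − x_{i+1}·y_i), indices taken mod 9.
Σ = (53) + (4) + (72) + (42) + (3) + (15) + (15) + (-5) + (1) = 200
Area = |Σ|/2 = 100.

100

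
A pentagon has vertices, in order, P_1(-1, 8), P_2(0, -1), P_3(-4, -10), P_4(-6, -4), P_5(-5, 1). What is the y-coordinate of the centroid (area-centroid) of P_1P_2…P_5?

Apply the surveyor's formula. First the cross-terms c_i = x_i·y_{i+1} − x_{i+1}·y_i:
  1, -4, -44, -26, -39  ⇒  2A = -112, A = -56.
Then Σ (y_i + y_{i+1})·c_i = 394, so ȳ = 394 / (6·(-56)) = -197/168.

-197/168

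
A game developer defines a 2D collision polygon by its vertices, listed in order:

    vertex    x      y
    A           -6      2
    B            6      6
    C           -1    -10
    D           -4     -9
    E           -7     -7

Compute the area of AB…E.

Σ = (-48) + (-54) + (-31) + (-35) + (-56) = -224
Area = |Σ|/2 = 112.

112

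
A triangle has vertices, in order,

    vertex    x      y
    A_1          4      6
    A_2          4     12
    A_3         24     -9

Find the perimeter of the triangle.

60

|A_1A_2| = √((0)² + (6)²) = √36 = 6
|A_2A_3| = √((20)² + (-21)²) = √841 = 29
|A_3A_1| = √((-20)² + (15)²) = √625 = 25
Perimeter = 6 + 29 + 25 = 60.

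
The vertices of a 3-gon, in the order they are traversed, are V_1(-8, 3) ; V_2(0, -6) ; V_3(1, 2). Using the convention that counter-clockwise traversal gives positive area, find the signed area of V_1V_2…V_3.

36.5

Apply the surveyor's formula: 2A = Σ (x_i·y_{i+1} − x_{i+1}·y_i), indices taken mod 3.
Σ = (48) + (6) + (19) = 73
Signed area = Σ/2 = 36.5 (positive ⇒ counter-clockwise traversal).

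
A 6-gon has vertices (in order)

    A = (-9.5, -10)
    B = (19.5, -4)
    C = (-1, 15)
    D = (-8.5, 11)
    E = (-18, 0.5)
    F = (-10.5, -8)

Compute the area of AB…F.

Apply Gauss's area formula: 2A = Σ (x_i·y_{i+1} − x_{i+1}·y_i), indices taken mod 6.
Σ = (233) + (288.5) + (116.5) + (193.75) + (149.25) + (29) = 1010
Area = |Σ|/2 = 505.

505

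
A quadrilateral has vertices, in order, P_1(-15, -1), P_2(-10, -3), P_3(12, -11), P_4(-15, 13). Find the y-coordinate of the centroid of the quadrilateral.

53/191

Apply the shoelace formula. First the cross-terms c_i = x_i·y_{i+1} − x_{i+1}·y_i:
  35, 146, -9, 210  ⇒  2A = 382, A = 191.
Then Σ (y_i + y_{i+1})·c_i = 318, so ȳ = 318 / (6·191) = 53/191.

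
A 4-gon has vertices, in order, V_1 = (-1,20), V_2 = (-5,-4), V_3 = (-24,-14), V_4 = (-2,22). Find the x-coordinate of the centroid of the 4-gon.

-305/31

Apply the surveyor's formula. First the cross-terms c_i = x_i·y_{i+1} − x_{i+1}·y_i:
  104, -26, -556, -18  ⇒  2A = -496, A = -248.
Then Σ (x_i + x_{i+1})·c_i = 14640, so x̄ = 14640 / (6·(-248)) = -305/31.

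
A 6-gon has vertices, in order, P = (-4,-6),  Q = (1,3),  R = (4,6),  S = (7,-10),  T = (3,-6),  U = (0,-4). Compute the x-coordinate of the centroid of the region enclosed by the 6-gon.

Apply the surveyor's formula. First the cross-terms c_i = x_i·y_{i+1} − x_{i+1}·y_i:
  -6, -6, -82, -12, -12, -16  ⇒  2A = -134, A = -67.
Then Σ (x_i + x_{i+1})·c_i = -1006, so x̄ = -1006 / (6·(-67)) = 503/201.

503/201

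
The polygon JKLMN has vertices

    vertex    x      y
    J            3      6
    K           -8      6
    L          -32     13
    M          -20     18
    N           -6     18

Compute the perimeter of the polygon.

|JK| = √((-11)² + (0)²) = √121 = 11
|KL| = √((-24)² + (7)²) = √625 = 25
|LM| = √((12)² + (5)²) = √169 = 13
|MN| = √((14)² + (0)²) = √196 = 14
|NJ| = √((9)² + (-12)²) = √225 = 15
Perimeter = 11 + 25 + 13 + 14 + 15 = 78.

78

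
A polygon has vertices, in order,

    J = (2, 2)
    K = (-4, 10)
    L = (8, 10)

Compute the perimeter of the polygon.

|JK| = √((-6)² + (8)²) = √100 = 10
|KL| = √((12)² + (0)²) = √144 = 12
|LJ| = √((-6)² + (-8)²) = √100 = 10
Perimeter = 10 + 12 + 10 = 32.

32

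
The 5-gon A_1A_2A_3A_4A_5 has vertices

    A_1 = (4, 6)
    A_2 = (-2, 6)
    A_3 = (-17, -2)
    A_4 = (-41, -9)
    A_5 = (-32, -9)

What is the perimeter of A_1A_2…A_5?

96

|A_1A_2| = √((-6)² + (0)²) = √36 = 6
|A_2A_3| = √((-15)² + (-8)²) = √289 = 17
|A_3A_4| = √((-24)² + (-7)²) = √625 = 25
|A_4A_5| = √((9)² + (0)²) = √81 = 9
|A_5A_1| = √((36)² + (15)²) = √1521 = 39
Perimeter = 6 + 17 + 25 + 9 + 39 = 96.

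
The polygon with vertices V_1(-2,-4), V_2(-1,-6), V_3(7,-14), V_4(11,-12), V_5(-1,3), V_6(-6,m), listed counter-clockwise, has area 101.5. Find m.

The doubled signed area Σ (x_i y_{i+1} − x_{i+1} y_i) is linear in m.
With m=0 it equals 197; the coefficient of m is 1 (from the two edges through V_6).
So 1·m + 197 = 2·101.5 = 203 ⇒ m = 6.

6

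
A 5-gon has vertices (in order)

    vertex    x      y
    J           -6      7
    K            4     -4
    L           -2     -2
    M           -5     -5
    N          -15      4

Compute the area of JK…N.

98

Apply the shoelace formula: 2A = Σ (x_i·y_{i+1} − x_{i+1}·y_i), indices taken mod 5.
Σ = (-4) + (-16) + (0) + (-95) + (-81) = -196
Area = |Σ|/2 = 98.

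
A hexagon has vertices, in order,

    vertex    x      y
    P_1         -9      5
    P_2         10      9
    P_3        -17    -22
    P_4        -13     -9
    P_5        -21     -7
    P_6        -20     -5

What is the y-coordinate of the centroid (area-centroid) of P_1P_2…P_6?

Apply Gauss's area formula. First the cross-terms c_i = x_i·y_{i+1} − x_{i+1}·y_i:
  -131, -67, -133, -98, -35, -145  ⇒  2A = -609, A = -304.5.
Then Σ (y_i + y_{i+1})·c_i = 5148, so ȳ = 5148 / (6·(-304.5)) = -572/203.

-572/203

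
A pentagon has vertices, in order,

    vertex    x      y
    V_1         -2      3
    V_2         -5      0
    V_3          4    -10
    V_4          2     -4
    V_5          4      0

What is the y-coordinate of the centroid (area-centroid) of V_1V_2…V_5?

Apply the shoelace formula. First the cross-terms c_i = x_i·y_{i+1} − x_{i+1}·y_i:
  15, 50, 4, 16, 12  ⇒  2A = 97, A = 48.5.
Then Σ (y_i + y_{i+1})·c_i = -539, so ȳ = -539 / (6·48.5) = -539/291.

-539/291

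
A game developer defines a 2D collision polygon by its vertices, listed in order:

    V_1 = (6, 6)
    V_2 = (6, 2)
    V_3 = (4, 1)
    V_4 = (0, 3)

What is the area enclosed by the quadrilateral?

16

Σ = (-24) + (-2) + (12) + (-18) = -32
Area = |Σ|/2 = 16.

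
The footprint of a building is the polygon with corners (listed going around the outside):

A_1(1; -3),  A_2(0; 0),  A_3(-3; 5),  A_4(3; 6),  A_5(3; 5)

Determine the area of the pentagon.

25

A_1→A_2: (1)(0) − (0)(-3) = 0
A_2→A_3: (0)(5) − (-3)(0) = 0
A_3→A_4: (-3)(6) − (3)(5) = -33
A_4→A_5: (3)(5) − (3)(6) = -3
A_5→A_1: (3)(-3) − (1)(5) = -14
Σ = -50
Area = |Σ|/2 = 25.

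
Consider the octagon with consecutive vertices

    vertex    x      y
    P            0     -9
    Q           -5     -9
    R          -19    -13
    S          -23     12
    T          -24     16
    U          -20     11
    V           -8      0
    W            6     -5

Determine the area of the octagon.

314

Apply the shoelace (surveyor's) formula: 2A = Σ (x_i·y_{i+1} − x_{i+1}·y_i), indices taken mod 8.
P→Q: (0)(-9) − (-5)(-9) = -45
Q→R: (-5)(-13) − (-19)(-9) = -106
R→S: (-19)(12) − (-23)(-13) = -527
S→T: (-23)(16) − (-24)(12) = -80
T→U: (-24)(11) − (-20)(16) = 56
U→V: (-20)(0) − (-8)(11) = 88
V→W: (-8)(-5) − (6)(0) = 40
W→P: (6)(-9) − (0)(-5) = -54
Σ = -628
Area = |Σ|/2 = 314.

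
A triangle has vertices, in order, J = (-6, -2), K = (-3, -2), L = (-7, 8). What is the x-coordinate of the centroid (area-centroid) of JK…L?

Apply the shoelace (surveyor's) formula. First the cross-terms c_i = x_i·y_{i+1} − x_{i+1}·y_i:
  6, -38, 62  ⇒  2A = 30, A = 15.
Then Σ (x_i + x_{i+1})·c_i = -480, so x̄ = -480 / (6·15) = -16/3.

-16/3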